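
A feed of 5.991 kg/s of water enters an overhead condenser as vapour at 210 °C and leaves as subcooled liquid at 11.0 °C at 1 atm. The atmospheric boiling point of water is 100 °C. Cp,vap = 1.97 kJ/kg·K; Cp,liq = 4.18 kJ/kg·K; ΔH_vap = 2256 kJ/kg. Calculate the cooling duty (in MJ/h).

Q_c = 61400 MJ/h

vapour 210→100 °C: -216.7 kJ/kg
condensation at 100 °C: -2256 kJ/kg
liquid 100→11.0 °C: -372.02 kJ/kg
Δh = -216.7 + -2256 + -372.02 = -2844.7 kJ/kg
Q = ṁ·Δh = 5.991 kg/s × -2844.7 kJ/kg = -17043 kJ/s
|Q| = 17043 kW = 61354 MJ/h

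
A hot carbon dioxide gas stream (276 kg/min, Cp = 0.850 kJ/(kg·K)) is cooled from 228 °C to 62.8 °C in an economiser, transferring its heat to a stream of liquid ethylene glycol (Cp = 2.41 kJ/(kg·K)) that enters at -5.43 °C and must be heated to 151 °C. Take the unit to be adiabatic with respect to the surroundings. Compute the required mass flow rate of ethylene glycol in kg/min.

ṁ_c = 103 kg/min

Heat released by hot stream: Q = 276 × 0.850 × (228 − 62.8) = 38756 kJ/min
Energy balance on cold side (adiabatic exchanger): Q = ṁ_c·Cp_c·(T_c,out − T_c,in)
ṁ_c = 38756 / [2.41 × (151 − -5.43)] = 102.8 kg/min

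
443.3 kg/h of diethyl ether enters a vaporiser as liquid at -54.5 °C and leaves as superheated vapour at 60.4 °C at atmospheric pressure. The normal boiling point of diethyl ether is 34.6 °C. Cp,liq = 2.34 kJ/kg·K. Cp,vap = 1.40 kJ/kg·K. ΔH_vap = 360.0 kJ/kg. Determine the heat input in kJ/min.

liquid -54.5→34.6 °C: 208.49 kJ/kg
vaporisation at 34.6 °C: 360 kJ/kg
vapour 34.6→60.4 °C: 36.12 kJ/kg
Δh = 208.49 + 360 + 36.12 = 604.61 kJ/kg
Q = ṁ·Δh = 443.3 kg/h × 604.61 kJ/kg = 268030 kJ/h
|Q| = 74.451 kW = 4467.1 kJ/min

Q = 4470 kJ/min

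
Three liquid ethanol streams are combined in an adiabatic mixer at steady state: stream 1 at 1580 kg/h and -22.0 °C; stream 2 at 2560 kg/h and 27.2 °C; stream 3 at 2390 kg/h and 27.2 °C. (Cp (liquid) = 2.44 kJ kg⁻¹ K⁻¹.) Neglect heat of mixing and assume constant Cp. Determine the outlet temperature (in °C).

No heat crosses the boundary, so H_out = H_in.
T_out = Σ ṁᵢCp,ᵢTᵢ / Σ ṁᵢCp,ᵢ
      = 243710 / 15933 = 15.296 °C

T_out = 15.3 °C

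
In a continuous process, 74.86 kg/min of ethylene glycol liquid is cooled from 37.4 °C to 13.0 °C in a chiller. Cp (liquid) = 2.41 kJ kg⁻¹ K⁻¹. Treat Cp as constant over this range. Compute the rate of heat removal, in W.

Q_c = 73400 W

Q = ṁ·Cp·ΔT = 74.86 × 2.41 × (13.0 − 37.4) = -4402.1 kJ/min
Converting: 4402.1 / 60 s = 73.368 kW
Cooling duty = 73368 W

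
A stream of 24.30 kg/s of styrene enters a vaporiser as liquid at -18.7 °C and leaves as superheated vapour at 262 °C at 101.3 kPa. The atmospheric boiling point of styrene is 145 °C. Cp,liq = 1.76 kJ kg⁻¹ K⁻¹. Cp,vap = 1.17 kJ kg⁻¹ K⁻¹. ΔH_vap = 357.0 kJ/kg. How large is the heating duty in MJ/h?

liquid -18.7→145 °C: 288.11 kJ/kg
vaporisation at 145 °C: 357 kJ/kg
vapour 145→262 °C: 136.89 kJ/kg
Δh = 288.11 + 357 + 136.89 = 782 kJ/kg
Q = ṁ·Δh = 24.30 kg/s × 782 kJ/kg = 19003 kJ/s
|Q| = 19003 kW = 68410 MJ/h

Q = 68400 MJ/h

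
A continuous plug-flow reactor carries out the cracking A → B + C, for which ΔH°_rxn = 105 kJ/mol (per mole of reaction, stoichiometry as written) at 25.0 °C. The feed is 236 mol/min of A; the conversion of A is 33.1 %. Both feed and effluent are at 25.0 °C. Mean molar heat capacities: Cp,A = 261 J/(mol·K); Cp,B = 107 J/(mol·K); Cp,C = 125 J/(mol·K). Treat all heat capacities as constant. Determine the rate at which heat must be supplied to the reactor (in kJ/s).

Q_in = 137 kJ/s

Extent of reaction ξ = 0.331 × 236 = 78.116 mol/min
Reaction term: ξ·ΔH°_rxn = 78.116 × 105 = 8202.2 kJ/min
Q = ΔH = 8202.2 kJ/min = 136.7 kW
Heat supplied = 136.7 kJ/s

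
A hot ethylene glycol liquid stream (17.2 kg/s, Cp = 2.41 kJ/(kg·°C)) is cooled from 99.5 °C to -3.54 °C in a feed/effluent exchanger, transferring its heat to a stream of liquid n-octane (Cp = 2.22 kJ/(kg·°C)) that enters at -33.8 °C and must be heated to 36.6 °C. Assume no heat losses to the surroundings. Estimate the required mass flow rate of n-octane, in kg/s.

Heat released by hot stream: Q = 17.2 × 2.41 × (99.5 − -3.54) = 4271.2 kJ/s
Energy balance on cold side (adiabatic exchanger): Q = ṁ_c·Cp_c·(T_c,out − T_c,in)
ṁ_c = 4271.2 / [2.22 × (36.6 − -33.8)] = 27.329 kg/s

ṁ_c = 27.3 kg/s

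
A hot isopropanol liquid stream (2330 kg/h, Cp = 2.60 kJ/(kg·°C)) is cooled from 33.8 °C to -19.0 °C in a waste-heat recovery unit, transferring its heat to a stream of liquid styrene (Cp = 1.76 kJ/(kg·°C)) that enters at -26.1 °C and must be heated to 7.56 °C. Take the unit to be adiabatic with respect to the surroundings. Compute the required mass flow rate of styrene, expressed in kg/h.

Heat released by hot stream: Q = 2330 × 2.60 × (33.8 − -19.0) = 319860 kJ/h
Energy balance on cold side (adiabatic exchanger): Q = ṁ_c·Cp_c·(T_c,out − T_c,in)
ṁ_c = 319860 / [1.76 × (7.56 − -26.1)] = 5399.3 kg/h

ṁ_c = 5400 kg/h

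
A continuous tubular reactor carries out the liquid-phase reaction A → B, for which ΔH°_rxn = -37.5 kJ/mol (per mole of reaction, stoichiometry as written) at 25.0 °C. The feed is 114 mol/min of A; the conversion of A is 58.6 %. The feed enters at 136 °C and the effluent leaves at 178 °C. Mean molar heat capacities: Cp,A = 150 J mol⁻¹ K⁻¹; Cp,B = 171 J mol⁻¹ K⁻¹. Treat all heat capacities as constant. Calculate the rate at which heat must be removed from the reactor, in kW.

Q_out = 26.2 kW

Extent of reaction ξ = 0.586 × 114 = 66.804 mol/min
Reaction term: ξ·ΔH°_rxn = 66.804 × -37.5 = -2505.2 kJ/min
Sensible, feed 136→25 °C: -1898.1 kJ/min
Outlet flows (mol/min): A 47.196, B 66.804
Sensible, products 25→178 °C: 2830.9 kJ/min
Q = ΔH = -1572.3 kJ/min = -26.205 kW
Heat removed = 26.205 kW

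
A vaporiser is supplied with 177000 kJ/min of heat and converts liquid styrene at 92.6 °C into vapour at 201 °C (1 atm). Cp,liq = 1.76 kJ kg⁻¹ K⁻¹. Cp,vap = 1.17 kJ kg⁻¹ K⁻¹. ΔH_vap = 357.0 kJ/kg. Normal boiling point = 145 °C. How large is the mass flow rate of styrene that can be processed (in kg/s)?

Δh = 1.76×(145−92.6) + 357.0 + 1.17×(201−145) = 514.74 kJ/kg
Q = 177000 kJ/min = 2950 kJ/s = 2950 kJ/s
ṁ = Q/Δh = 2950 / 514.74 = 5.731 kg/s

ṁ = 5.73 kg/s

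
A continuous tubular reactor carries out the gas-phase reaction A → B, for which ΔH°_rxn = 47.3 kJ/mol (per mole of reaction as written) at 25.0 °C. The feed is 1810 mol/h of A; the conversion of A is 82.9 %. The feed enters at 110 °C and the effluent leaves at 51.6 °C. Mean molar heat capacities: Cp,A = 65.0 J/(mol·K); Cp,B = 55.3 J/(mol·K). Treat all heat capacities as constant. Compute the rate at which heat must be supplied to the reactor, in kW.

Extent of reaction ξ = 0.829 × 1810 = 1500.5 mol/h
Reaction term: ξ·ΔH°_rxn = 1500.5 × 47.3 = 70973 kJ/h
Sensible, feed 110→25 °C: -10000 kJ/h
Outlet flows (mol/h): A 309.51, B 1500.5
Sensible, products 25→51.6 °C: 2742.3 kJ/h
Q = ΔH = 63715 kJ/h = 17.699 kW
Heat supplied = 17.699 kW

Q_in = 17.7 kW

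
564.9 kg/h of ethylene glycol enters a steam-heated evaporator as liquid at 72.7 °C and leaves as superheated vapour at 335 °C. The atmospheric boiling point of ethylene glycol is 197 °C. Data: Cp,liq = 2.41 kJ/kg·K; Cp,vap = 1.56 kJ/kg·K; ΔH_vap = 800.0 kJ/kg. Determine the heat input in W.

Q = 206000 W

liquid 72.7→197 °C: 299.56 kJ/kg
vaporisation at 197 °C: 800 kJ/kg
vapour 197→335 °C: 215.28 kJ/kg
Δh = 299.56 + 800 + 215.28 = 1314.8 kJ/kg
Q = ṁ·Δh = 564.9 kg/h × 1314.8 kJ/kg = 742750 kJ/h
|Q| = 206.32 kW = 206320 W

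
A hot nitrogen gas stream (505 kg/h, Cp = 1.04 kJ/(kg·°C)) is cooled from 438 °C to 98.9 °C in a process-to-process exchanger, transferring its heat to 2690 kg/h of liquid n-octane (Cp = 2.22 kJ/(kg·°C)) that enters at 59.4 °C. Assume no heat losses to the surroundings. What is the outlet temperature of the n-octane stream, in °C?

T_c,out = 89.2 °C

Heat released by hot stream: Q = 505 × 1.04 × (438 − 98.9) = 178100 kJ/h
Energy balance on cold side (adiabatic exchanger): Q = ṁ_c·Cp_c·(T_c,out − T_c,in)
T_c,out = 59.4 + 178100/(2690 × 2.22) = 89.223 °C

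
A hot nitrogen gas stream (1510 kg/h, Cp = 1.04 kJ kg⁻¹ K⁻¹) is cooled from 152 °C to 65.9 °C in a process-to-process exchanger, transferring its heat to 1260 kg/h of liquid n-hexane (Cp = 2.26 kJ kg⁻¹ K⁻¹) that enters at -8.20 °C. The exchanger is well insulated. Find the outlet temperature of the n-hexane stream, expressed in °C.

Heat released by hot stream: Q = 1510 × 1.04 × (152 − 65.9) = 135210 kJ/h
Energy balance on cold side (adiabatic exchanger): Q = ṁ_c·Cp_c·(T_c,out − T_c,in)
T_c,out = -8.20 + 135210/(1260 × 2.26) = 39.283 °C

T_c,out = 39.3 °C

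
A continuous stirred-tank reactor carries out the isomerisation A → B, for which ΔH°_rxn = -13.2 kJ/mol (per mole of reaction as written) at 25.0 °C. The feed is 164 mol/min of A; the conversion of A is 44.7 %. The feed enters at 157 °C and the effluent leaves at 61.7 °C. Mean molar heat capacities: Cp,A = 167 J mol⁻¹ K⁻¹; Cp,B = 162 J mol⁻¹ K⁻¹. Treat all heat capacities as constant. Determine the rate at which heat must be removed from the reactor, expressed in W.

Q_out = 59900 W

Extent of reaction ξ = 0.447 × 164 = 73.308 mol/min
Reaction term: ξ·ΔH°_rxn = 73.308 × -13.2 = -967.67 kJ/min
Sensible, feed 157→25 °C: -3615.2 kJ/min
Outlet flows (mol/min): A 90.692, B 73.308
Sensible, products 25→61.7 °C: 991.69 kJ/min
Q = ΔH = -3591.2 kJ/min = -59.853 kW
Heat removed = 59853 W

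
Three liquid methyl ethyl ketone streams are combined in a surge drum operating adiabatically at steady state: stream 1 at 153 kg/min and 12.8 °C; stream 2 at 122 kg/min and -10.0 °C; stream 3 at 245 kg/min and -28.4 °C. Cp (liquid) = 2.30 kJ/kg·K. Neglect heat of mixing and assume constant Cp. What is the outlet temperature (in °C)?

No heat crosses the boundary, so H_out = H_in.
Σ ṁᵢCp,ᵢTᵢ = 153×2.30×12.8 + 122×2.30×-10.0 + 245×2.30×-28.4 = -14305
Σ ṁᵢCp,ᵢ = 153×2.30 + 122×2.30 + 245×2.30 = 1196
T_out = -14305 / 1196 = -11.961 °C

T_out = -12.0 °C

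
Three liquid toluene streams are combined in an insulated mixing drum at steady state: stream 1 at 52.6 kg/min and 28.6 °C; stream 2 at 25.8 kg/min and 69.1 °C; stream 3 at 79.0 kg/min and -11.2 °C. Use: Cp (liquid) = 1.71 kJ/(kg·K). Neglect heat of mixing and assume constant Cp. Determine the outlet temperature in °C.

T_out = 15.3 °C

No heat crosses the boundary, so H_out = H_in.
T_out = Σ ṁᵢCp,ᵢTᵢ / Σ ṁᵢCp,ᵢ
      = 4108 / 269.15 = 15.263 °C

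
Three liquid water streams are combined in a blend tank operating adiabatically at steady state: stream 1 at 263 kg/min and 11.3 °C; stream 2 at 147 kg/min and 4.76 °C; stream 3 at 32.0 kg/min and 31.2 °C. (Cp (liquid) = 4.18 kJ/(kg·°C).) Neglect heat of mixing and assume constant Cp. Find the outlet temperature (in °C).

Adiabatic, steady state ⇒ Σ ṁᵢCp,ᵢ(T_out − Tᵢ) = 0
T_out = Σ ṁᵢCp,ᵢTᵢ / Σ ṁᵢCp,ᵢ
      = 19521 / 1847.6 = 10.566 °C

T_out = 10.6 °C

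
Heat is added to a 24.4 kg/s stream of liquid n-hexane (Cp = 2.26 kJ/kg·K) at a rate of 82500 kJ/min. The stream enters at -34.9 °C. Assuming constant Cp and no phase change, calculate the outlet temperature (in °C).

Q = 82500 kJ/min = 1375 kJ/s
ΔT = Q/(ṁ·Cp) = 1375/(24.4×2.26) = 24.935 K
T_out = -34.9 + 24.935 = -9.9653 °C

T_out = -9.97 °C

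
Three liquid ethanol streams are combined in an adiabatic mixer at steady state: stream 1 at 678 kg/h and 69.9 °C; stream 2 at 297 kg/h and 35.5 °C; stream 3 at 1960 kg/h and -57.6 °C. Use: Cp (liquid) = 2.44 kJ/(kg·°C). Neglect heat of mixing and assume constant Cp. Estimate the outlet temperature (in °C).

Adiabatic, steady state ⇒ Σ ṁᵢCp,ᵢ(T_out − Tᵢ) = 0
T_out = Σ ṁᵢCp,ᵢTᵢ / Σ ṁᵢCp,ᵢ
      = -134100 / 7161.4 = -18.726 °C

T_out = -18.7 °C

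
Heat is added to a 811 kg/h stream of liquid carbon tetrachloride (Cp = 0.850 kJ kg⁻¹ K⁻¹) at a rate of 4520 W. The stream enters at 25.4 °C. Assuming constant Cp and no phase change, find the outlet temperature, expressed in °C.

T_out = 49.0 °C

Q = 4520 W = 16272 kJ/h
ΔT = Q/(ṁ·Cp) = 16272/(811×0.850) = 23.605 K
T_out = 25.4 + 23.605 = 49.005 °C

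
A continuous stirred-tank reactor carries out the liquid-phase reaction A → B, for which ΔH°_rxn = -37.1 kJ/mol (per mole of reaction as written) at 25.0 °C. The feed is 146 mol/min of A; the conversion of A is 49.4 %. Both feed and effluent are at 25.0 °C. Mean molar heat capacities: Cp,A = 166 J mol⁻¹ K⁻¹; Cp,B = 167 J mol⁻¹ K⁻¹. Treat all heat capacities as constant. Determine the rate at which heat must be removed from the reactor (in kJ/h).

Extent of reaction ξ = 0.494 × 146 = 72.124 mol/min
Reaction term: ξ·ΔH°_rxn = 72.124 × -37.1 = -2675.8 kJ/min
Q = ΔH = -2675.8 kJ/min = -44.597 kW
Heat removed = 160550 kJ/h

Q_out = 161000 kJ/h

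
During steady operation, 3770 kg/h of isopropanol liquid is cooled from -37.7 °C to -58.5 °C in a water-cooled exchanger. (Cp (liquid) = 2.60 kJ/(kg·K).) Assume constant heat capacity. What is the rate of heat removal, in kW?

Q_c = 56.6 kW

Q = ṁ·Cp·ΔT = 3770 × 2.60 × (-58.5 − -37.7) = -203880 kJ/h
Converting: 203880 / 3600 s = 56.634 kW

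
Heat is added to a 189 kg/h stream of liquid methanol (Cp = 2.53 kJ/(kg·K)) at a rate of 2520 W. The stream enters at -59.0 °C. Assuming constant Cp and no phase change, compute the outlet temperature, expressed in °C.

Q = 2520 W = 9072 kJ/h
ΔT = Q/(ṁ·Cp) = 9072/(189×2.53) = 18.972 K
T_out = -59.0 + 18.972 = -40.028 °C

T_out = -40.0 °C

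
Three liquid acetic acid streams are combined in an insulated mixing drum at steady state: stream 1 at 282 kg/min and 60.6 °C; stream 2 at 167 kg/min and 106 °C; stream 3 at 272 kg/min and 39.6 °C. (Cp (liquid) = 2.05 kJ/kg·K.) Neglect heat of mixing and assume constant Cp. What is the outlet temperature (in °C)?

T_out = 63.2 °C

Energy balance with Q = 0: Σ ṁᵢCp,ᵢ(T_out − Tᵢ) = 0
Σ ṁᵢCp,ᵢTᵢ = 282×2.05×60.6 + 167×2.05×106 + 272×2.05×39.6 = 93403
Σ ṁᵢCp,ᵢ = 282×2.05 + 167×2.05 + 272×2.05 = 1478
T_out = 93403 / 1478 = 63.193 °C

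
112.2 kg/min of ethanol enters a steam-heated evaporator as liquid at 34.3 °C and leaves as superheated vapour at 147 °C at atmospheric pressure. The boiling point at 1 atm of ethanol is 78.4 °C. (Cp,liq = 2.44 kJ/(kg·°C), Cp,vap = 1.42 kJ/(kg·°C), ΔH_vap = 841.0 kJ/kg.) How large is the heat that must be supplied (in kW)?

Q = 1960 kW

liquid 34.3→78.4 °C: 107.6 kJ/kg
vaporisation at 78.4 °C: 841 kJ/kg
vapour 78.4→147 °C: 97.412 kJ/kg
Δh = 107.6 + 841 + 97.412 = 1046 kJ/kg
Q = ṁ·Δh = 112.2 kg/min × 1046 kJ/kg = 117360 kJ/min
|Q| = 1956 kW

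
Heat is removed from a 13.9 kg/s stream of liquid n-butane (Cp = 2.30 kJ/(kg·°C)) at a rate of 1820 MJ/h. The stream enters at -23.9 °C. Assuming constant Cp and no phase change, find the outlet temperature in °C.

Q = 1820 MJ/h = 505.56 kJ/s
ΔT = Q/(ṁ·Cp) = 505.56/(13.9×2.30) = 15.813 K
T_out = -23.9 − 15.813 = -39.713 °C

T_out = -39.7 °C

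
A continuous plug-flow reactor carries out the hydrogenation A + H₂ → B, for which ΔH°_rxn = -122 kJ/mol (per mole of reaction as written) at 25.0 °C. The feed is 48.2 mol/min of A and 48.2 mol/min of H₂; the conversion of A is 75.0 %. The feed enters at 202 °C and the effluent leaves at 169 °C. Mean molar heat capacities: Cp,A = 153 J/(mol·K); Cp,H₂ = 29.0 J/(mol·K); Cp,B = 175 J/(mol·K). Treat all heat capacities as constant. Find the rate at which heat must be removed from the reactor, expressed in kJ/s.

Q_out = 78.9 kJ/s

Extent of reaction ξ = 0.750 × 48.2 = 36.15 mol/min
Reaction term: ξ·ΔH°_rxn = 36.15 × -122 = -4410.3 kJ/min
Sensible, feed 202→25 °C: -1552.7 kJ/min
Outlet flows (mol/min): A 12.05, H₂ 12.05, B 36.15
Sensible, products 25→169 °C: 1226.8 kJ/min
Q = ΔH = -4736.2 kJ/min = -78.937 kW
Heat removed = 78.937 kJ/s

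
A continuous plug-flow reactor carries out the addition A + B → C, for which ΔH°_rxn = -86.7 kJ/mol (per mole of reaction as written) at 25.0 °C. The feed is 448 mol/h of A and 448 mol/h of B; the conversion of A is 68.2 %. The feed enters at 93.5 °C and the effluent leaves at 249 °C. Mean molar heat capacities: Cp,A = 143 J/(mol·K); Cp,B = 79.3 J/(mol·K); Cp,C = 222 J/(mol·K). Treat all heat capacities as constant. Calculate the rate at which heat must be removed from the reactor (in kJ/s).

Extent of reaction ξ = 0.682 × 448 = 305.54 mol/h
Reaction term: ξ·ΔH°_rxn = 305.54 × -86.7 = -26490 kJ/h
Sensible, feed 93.5→25 °C: -6821.9 kJ/h
Outlet flows (mol/h): A 142.46, B 142.46, C 305.54
Sensible, products 25→249 °C: 22288 kJ/h
Q = ΔH = -11024 kJ/h = -3.0623 kW
Heat removed = 3.0623 kJ/s

Q_out = 3.06 kJ/s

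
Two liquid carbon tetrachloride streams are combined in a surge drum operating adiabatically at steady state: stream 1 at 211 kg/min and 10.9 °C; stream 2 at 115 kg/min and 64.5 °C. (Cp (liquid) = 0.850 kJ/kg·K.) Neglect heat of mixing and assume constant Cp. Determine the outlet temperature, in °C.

No heat crosses the boundary, so H_out = H_in.
T_out = Σ ṁᵢCp,ᵢTᵢ / Σ ṁᵢCp,ᵢ
      = 8259.8 / 277.1 = 29.808 °C

T_out = 29.8 °C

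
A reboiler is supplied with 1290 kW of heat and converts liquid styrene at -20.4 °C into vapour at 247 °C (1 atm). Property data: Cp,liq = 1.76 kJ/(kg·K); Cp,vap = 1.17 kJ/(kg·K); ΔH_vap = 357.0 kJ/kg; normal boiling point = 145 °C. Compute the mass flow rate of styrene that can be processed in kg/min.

Δh = 1.76×(145−-20.4) + 357.0 + 1.17×(247−145) = 767.44 kJ/kg
Q = 1290 kW = 1290 kJ/s = 77400 kJ/min
ṁ = Q/Δh = 77400 / 767.44 = 100.85 kg/min

ṁ = 101 kg/min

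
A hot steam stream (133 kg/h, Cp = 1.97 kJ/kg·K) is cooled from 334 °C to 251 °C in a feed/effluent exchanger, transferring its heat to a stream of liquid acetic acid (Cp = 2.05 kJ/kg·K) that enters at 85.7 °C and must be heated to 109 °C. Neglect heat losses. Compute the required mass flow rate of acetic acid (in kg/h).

ṁ_c = 455 kg/h

Heat released by hot stream: Q = 133 × 1.97 × (334 − 251) = 21747 kJ/h
Energy balance on cold side (adiabatic exchanger): Q = ṁ_c·Cp_c·(T_c,out − T_c,in)
ṁ_c = 21747 / [2.05 × (109 − 85.7)] = 455.29 kg/h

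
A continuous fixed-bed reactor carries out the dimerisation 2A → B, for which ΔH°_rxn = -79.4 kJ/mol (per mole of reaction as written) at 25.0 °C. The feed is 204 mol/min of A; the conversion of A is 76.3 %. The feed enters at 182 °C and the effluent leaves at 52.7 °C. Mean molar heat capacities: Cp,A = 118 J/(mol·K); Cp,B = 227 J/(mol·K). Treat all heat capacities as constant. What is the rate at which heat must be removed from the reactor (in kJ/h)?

Q_out = 559000 kJ/h

Extent of reaction ξ = 0.763 × 204 / 2 = 77.826 mol/min
Reaction term: ξ·ΔH°_rxn = 77.826 × -79.4 = -6179.4 kJ/min
Sensible, feed 182→25 °C: -3779.3 kJ/min
Outlet flows (mol/min): A 48.348, B 77.826
Sensible, products 25→52.7 °C: 647.39 kJ/min
Q = ΔH = -9311.3 kJ/min = -155.19 kW
Heat removed = 558680 kJ/h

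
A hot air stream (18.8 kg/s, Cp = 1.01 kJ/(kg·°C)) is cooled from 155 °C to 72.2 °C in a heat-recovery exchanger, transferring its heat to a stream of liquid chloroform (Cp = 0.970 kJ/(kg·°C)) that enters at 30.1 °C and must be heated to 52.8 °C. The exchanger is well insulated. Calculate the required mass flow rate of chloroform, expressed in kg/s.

Heat released by hot stream: Q = 18.8 × 1.01 × (155 − 72.2) = 1572.2 kJ/s
Energy balance on cold side (adiabatic exchanger): Q = ṁ_c·Cp_c·(T_c,out − T_c,in)
ṁ_c = 1572.2 / [0.970 × (52.8 − 30.1)] = 71.402 kg/s

ṁ_c = 71.4 kg/s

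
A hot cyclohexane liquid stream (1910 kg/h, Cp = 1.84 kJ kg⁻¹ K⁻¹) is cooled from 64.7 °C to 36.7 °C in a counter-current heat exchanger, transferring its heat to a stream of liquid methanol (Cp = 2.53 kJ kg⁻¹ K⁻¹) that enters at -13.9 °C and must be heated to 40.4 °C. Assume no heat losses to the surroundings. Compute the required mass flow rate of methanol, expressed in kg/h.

Heat released by hot stream: Q = 1910 × 1.84 × (64.7 − 36.7) = 98403 kJ/h
Energy balance on cold side (adiabatic exchanger): Q = ṁ_c·Cp_c·(T_c,out − T_c,in)
ṁ_c = 98403 / [2.53 × (40.4 − -13.9)] = 716.29 kg/h

ṁ_c = 716 kg/h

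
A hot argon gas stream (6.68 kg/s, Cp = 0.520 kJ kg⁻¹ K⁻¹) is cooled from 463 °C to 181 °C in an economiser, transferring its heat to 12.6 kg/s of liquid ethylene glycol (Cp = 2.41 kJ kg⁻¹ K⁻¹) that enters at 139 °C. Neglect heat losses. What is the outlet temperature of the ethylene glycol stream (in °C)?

Heat released by hot stream: Q = 6.68 × 0.520 × (463 − 181) = 979.56 kJ/s
Energy balance on cold side (adiabatic exchanger): Q = ṁ_c·Cp_c·(T_c,out − T_c,in)
T_c,out = 139 + 979.56/(12.6 × 2.41) = 171.26 °C

T_c,out = 171 °C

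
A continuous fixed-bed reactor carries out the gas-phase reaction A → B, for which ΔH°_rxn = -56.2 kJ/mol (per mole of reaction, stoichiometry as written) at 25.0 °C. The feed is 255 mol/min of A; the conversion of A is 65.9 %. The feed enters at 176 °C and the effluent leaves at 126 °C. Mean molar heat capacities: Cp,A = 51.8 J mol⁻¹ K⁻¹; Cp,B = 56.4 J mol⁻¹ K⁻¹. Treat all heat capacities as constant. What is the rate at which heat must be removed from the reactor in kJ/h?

Q_out = 602000 kJ/h

Extent of reaction ξ = 0.659 × 255 = 168.05 mol/min
Reaction term: ξ·ΔH°_rxn = 168.05 × -56.2 = -9444.1 kJ/min
Sensible, feed 176→25 °C: -1994.6 kJ/min
Outlet flows (mol/min): A 86.955, B 168.05
Sensible, products 25→126 °C: 1412.2 kJ/min
Q = ΔH = -10027 kJ/min = -167.11 kW
Heat removed = 601590 kJ/h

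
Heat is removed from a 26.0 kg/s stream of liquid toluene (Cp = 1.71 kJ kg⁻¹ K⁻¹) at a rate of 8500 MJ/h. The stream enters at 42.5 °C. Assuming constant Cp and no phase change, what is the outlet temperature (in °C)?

Q = 8500 MJ/h = 2361.1 kJ/s
ΔT = Q/(ṁ·Cp) = 2361.1/(26.0×1.71) = 53.106 K
T_out = 42.5 − 53.106 = -10.606 °C

T_out = -10.6 °C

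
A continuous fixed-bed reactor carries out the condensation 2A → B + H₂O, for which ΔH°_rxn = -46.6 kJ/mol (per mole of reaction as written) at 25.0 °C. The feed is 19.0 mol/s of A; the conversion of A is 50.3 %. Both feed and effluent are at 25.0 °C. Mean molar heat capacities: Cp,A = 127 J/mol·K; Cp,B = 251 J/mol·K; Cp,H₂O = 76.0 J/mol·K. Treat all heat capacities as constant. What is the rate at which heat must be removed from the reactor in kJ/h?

Extent of reaction ξ = 0.503 × 19.0 / 2 = 4.7785 mol/s
Reaction term: ξ·ΔH°_rxn = 4.7785 × -46.6 = -222.68 kJ/s
Q = ΔH = -222.68 kJ/s = -222.68 kW
Heat removed = 801640 kJ/h

Q_out = 802000 kJ/h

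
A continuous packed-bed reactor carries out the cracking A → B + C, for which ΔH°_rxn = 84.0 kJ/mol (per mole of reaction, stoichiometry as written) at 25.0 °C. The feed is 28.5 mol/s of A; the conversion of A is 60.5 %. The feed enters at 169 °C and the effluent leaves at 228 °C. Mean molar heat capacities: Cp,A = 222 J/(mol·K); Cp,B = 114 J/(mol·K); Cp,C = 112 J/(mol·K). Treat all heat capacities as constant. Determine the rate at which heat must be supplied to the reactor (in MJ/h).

Extent of reaction ξ = 0.605 × 28.5 = 17.242 mol/s
Reaction term: ξ·ΔH°_rxn = 17.242 × 84.0 = 1448.4 kJ/s
Sensible, feed 169→25 °C: -911.09 kJ/s
Outlet flows (mol/s): A 11.258, B 17.242, C 17.242
Sensible, products 25→228 °C: 1298.4 kJ/s
Q = ΔH = 1835.7 kJ/s = 1835.7 kW
Heat supplied = 6608.4 MJ/h

Q_in = 6610 MJ/h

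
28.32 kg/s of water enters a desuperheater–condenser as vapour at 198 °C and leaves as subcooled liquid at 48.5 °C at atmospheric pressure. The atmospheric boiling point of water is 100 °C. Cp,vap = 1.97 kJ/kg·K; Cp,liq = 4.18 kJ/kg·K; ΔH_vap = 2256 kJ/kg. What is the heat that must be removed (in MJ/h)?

vapour 198→100 °C: -193.06 kJ/kg
condensation at 100 °C: -2256 kJ/kg
liquid 100→48.5 °C: -215.27 kJ/kg
Δh = -193.06 + -2256 + -215.27 = -2664.3 kJ/kg
Q = ṁ·Δh = 28.32 kg/s × -2664.3 kJ/kg = -75454 kJ/s
|Q| = 75454 kW = 271630 MJ/h

Q_c = 272000 MJ/h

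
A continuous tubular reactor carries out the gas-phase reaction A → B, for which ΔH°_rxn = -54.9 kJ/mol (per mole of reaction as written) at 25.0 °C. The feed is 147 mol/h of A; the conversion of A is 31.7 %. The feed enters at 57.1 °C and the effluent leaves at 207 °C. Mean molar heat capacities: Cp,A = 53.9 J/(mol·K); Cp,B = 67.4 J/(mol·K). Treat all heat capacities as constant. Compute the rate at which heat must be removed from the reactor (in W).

Q_out = 349 W

Extent of reaction ξ = 0.317 × 147 = 46.599 mol/h
Reaction term: ξ·ΔH°_rxn = 46.599 × -54.9 = -2558.3 kJ/h
Sensible, feed 57.1→25 °C: -254.34 kJ/h
Outlet flows (mol/h): A 100.4, B 46.599
Sensible, products 25→207 °C: 1556.5 kJ/h
Q = ΔH = -1256.1 kJ/h = -0.34891 kW
Heat removed = 348.91 W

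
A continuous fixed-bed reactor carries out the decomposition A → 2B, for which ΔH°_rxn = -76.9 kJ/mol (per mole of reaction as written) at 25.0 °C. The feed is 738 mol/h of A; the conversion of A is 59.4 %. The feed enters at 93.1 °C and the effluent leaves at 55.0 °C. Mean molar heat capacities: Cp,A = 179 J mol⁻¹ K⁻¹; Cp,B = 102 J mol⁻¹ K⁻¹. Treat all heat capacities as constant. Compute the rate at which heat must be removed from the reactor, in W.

Extent of reaction ξ = 0.594 × 738 = 438.37 mol/h
Reaction term: ξ·ΔH°_rxn = 438.37 × -76.9 = -33711 kJ/h
Sensible, feed 93.1→25 °C: -8996.1 kJ/h
Outlet flows (mol/h): A 299.63, B 876.74
Sensible, products 25→55.0 °C: 4291.8 kJ/h
Q = ΔH = -38415 kJ/h = -10.671 kW
Heat removed = 10671 W

Q_out = 10700 W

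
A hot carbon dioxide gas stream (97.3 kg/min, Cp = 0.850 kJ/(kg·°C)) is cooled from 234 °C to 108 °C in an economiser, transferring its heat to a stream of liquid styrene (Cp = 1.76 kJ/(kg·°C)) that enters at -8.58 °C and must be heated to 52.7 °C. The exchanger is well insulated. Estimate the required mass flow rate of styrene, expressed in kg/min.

Heat released by hot stream: Q = 97.3 × 0.850 × (234 − 108) = 10421 kJ/min
Energy balance on cold side (adiabatic exchanger): Q = ṁ_c·Cp_c·(T_c,out − T_c,in)
ṁ_c = 10421 / [1.76 × (52.7 − -8.58)] = 96.621 kg/min

ṁ_c = 96.6 kg/min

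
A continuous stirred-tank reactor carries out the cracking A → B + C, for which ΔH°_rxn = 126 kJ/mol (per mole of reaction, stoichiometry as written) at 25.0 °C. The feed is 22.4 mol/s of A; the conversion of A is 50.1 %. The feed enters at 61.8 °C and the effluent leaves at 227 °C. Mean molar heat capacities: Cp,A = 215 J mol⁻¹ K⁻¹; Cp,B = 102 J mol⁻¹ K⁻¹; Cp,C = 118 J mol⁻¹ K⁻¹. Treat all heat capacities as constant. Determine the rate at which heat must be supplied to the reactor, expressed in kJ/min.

Q_in = 133000 kJ/min

Extent of reaction ξ = 0.501 × 22.4 = 11.222 mol/s
Reaction term: ξ·ΔH°_rxn = 11.222 × 126 = 1414 kJ/s
Sensible, feed 61.8→25 °C: -177.23 kJ/s
Outlet flows (mol/s): A 11.178, B 11.222, C 11.222
Sensible, products 25→227 °C: 984.17 kJ/s
Q = ΔH = 2221 kJ/s = 2221 kW
Heat supplied = 133260 kJ/min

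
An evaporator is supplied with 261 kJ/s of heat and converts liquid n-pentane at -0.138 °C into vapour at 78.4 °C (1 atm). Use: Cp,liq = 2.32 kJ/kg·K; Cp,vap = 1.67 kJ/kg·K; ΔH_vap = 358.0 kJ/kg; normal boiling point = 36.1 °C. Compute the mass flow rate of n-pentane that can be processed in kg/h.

ṁ = 1830 kg/h

Δh = 2.32×(36.1−-0.138) + 358.0 + 1.67×(78.4−36.1) = 512.71 kJ/kg
Q = 261 kJ/s = 261 kJ/s = 939600 kJ/h
ṁ = Q/Δh = 939600 / 512.71 = 1832.6 kg/h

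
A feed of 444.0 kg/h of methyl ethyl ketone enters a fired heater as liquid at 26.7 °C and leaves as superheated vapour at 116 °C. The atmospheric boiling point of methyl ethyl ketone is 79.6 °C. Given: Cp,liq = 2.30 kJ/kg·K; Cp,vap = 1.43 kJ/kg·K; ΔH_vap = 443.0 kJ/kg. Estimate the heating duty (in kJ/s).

Q = 76.1 kJ/s

liquid 26.7→79.6 °C: 121.67 kJ/kg
vaporisation at 79.6 °C: 443 kJ/kg
vapour 79.6→116 °C: 52.052 kJ/kg
Δh = 121.67 + 443 + 52.052 = 616.72 kJ/kg
Q = ṁ·Δh = 444.0 kg/h × 616.72 kJ/kg = 273820 kJ/h
|Q| = 76.062 kW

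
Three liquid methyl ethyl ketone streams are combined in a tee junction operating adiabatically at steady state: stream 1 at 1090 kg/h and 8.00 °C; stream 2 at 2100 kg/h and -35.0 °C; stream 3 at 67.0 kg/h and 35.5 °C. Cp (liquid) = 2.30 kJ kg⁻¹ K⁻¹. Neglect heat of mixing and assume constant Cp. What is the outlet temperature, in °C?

No heat crosses the boundary, so H_out = H_in.
Σ ṁᵢCp,ᵢTᵢ = 1090×2.30×8.00 + 2100×2.30×-35.0 + 67.0×2.30×35.5 = -143520
Σ ṁᵢCp,ᵢ = 1090×2.30 + 2100×2.30 + 67.0×2.30 = 7491.1
T_out = -143520 / 7491.1 = -19.159 °C

T_out = -19.2 °C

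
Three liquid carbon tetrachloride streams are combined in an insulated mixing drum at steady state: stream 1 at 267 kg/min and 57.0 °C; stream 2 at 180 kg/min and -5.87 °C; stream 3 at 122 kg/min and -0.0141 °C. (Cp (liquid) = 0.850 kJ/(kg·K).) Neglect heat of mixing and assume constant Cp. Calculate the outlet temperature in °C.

T_out = 24.9 °C

Energy balance with Q = 0: Σ ṁᵢCp,ᵢ(T_out − Tᵢ) = 0
T_out = Σ ṁᵢCp,ᵢTᵢ / Σ ṁᵢCp,ᵢ
      = 12037 / 483.65 = 24.887 °C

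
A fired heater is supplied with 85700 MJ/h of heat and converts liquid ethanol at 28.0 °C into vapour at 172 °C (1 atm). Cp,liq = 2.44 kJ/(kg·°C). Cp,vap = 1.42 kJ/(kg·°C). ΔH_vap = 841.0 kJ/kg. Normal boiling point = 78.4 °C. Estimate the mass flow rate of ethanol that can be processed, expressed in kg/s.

Δh = 2.44×(78.4−28.0) + 841.0 + 1.42×(172−78.4) = 1096.9 kJ/kg
Q = 85700 MJ/h = 23806 kJ/s = 23806 kJ/s
ṁ = Q/Δh = 23806 / 1096.9 = 21.703 kg/s

ṁ = 21.7 kg/s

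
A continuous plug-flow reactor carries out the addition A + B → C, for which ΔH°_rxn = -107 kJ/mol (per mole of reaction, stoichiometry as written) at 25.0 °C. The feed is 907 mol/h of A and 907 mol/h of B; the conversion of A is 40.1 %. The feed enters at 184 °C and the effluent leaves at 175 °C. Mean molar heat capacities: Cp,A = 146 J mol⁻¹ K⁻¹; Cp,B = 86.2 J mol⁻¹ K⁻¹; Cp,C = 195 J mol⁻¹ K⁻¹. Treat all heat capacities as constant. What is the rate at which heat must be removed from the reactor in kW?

Extent of reaction ξ = 0.401 × 907 = 363.71 mol/h
Reaction term: ξ·ΔH°_rxn = 363.71 × -107 = -38917 kJ/h
Sensible, feed 184→25 °C: -33486 kJ/h
Outlet flows (mol/h): A 543.29, B 543.29, C 363.71
Sensible, products 25→175 °C: 29561 kJ/h
Q = ΔH = -42842 kJ/h = -11.9 kW
Heat removed = 11.9 kW

Q_out = 11.9 kW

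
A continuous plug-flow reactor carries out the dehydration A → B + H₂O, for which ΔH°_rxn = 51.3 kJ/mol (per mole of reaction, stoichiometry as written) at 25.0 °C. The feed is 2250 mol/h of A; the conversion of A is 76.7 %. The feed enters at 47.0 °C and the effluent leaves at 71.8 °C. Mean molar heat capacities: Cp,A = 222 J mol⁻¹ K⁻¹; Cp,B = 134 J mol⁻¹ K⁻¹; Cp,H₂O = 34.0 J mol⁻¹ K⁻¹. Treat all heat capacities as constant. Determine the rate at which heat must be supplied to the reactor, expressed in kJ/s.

Extent of reaction ξ = 0.767 × 2250 = 1725.8 mol/h
Reaction term: ξ·ΔH°_rxn = 1725.8 × 51.3 = 88531 kJ/h
Sensible, feed 47.0→25 °C: -10989 kJ/h
Outlet flows (mol/h): A 524.25, B 1725.8, H₂O 1725.8
Sensible, products 25→71.8 °C: 19015 kJ/h
Q = ΔH = 96557 kJ/h = 26.821 kW
Heat supplied = 26.821 kJ/s

Q_in = 26.8 kJ/s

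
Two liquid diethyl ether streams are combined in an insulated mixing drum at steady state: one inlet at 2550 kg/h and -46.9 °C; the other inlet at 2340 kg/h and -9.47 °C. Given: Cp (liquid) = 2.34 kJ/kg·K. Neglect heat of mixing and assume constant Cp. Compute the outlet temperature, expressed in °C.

Adiabatic, steady state ⇒ Σ ṁᵢCp,ᵢ(T_out − Tᵢ) = 0
T_out = Σ ṁᵢCp,ᵢTᵢ / Σ ṁᵢCp,ᵢ
      = -331710 / 11443 = -28.989 °C

T_out = -29.0 °C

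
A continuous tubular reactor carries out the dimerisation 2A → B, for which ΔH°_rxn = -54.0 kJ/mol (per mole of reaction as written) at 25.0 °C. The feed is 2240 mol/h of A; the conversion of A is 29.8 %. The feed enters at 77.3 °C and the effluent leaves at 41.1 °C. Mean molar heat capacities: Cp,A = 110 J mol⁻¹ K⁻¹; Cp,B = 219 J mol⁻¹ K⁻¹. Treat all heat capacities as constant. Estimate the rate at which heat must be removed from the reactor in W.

Extent of reaction ξ = 0.298 × 2240 / 2 = 333.76 mol/h
Reaction term: ξ·ΔH°_rxn = 333.76 × -54.0 = -18023 kJ/h
Sensible, feed 77.3→25 °C: -12887 kJ/h
Outlet flows (mol/h): A 1572.5, B 333.76
Sensible, products 25→41.1 °C: 3961.7 kJ/h
Q = ΔH = -26948 kJ/h = -7.4856 kW
Heat removed = 7485.6 W

Q_out = 7490 W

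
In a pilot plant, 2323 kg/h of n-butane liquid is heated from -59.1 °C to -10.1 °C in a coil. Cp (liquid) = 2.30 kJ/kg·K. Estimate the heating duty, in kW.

Q = ṁ·Cp·ΔT = 2323 × 2.30 × (-10.1 − -59.1) = 261800 kJ/h
Converting: 261800 / 3600 s = 72.723 kW

Q = 72.7 kW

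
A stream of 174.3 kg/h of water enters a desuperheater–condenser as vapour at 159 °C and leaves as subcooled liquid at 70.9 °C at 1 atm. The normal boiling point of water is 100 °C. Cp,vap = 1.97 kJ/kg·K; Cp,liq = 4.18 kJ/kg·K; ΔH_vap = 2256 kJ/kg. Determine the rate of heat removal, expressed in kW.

vapour 159→100 °C: -116.23 kJ/kg
condensation at 100 °C: -2256 kJ/kg
liquid 100→70.9 °C: -121.64 kJ/kg
Δh = -116.23 + -2256 + -121.64 = -2493.9 kJ/kg
Q = ṁ·Δh = 174.3 kg/h × -2493.9 kJ/kg = -434680 kJ/h
|Q| = 120.74 kW

Q_c = 121 kW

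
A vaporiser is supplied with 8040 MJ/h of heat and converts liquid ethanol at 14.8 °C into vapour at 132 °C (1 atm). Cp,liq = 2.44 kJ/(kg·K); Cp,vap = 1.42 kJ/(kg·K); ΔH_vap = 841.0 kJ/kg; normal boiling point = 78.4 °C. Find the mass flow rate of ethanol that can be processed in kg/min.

ṁ = 125 kg/min

Δh = 2.44×(78.4−14.8) + 841.0 + 1.42×(132−78.4) = 1072.3 kJ/kg
Q = 8040 MJ/h = 2233.3 kJ/s = 134000 kJ/min
ṁ = Q/Δh = 134000 / 1072.3 = 124.97 kg/min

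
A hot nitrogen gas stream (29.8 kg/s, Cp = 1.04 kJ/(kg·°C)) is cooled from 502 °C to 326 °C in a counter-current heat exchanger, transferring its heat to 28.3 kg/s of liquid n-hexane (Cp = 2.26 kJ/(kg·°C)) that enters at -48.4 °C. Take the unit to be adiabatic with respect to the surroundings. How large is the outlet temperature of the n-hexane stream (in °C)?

T_c,out = 36.9 °C

Heat released by hot stream: Q = 29.8 × 1.04 × (502 − 326) = 5454.6 kJ/s
Energy balance on cold side (adiabatic exchanger): Q = ṁ_c·Cp_c·(T_c,out − T_c,in)
T_c,out = -48.4 + 5454.6/(28.3 × 2.26) = 36.884 °C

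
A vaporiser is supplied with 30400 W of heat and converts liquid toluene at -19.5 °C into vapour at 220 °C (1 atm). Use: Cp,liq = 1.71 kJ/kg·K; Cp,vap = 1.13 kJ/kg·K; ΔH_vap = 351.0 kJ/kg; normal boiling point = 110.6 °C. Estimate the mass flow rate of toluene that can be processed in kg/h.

ṁ = 157 kg/h

Δh = 1.71×(110.6−-19.5) + 351.0 + 1.13×(220−110.6) = 697.09 kJ/kg
Q = 30400 W = 30.4 kJ/s = 109440 kJ/h
ṁ = Q/Δh = 109440 / 697.09 = 156.99 kg/h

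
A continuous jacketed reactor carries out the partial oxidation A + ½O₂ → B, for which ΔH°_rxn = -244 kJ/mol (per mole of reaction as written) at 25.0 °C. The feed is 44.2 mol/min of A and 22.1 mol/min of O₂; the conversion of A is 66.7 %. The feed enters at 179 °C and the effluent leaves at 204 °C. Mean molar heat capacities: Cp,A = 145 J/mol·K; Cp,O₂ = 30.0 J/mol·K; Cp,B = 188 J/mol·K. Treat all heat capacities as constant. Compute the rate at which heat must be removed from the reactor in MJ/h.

Q_out = 412 MJ/h

Extent of reaction ξ = 0.667 × 44.2 = 29.481 mol/min
Reaction term: ξ·ΔH°_rxn = 29.481 × -244 = -7193.5 kJ/min
Sensible, feed 179→25 °C: -1089.1 kJ/min
Outlet flows (mol/min): A 14.719, O₂ 7.3593, B 29.481
Sensible, products 25→204 °C: 1413.6 kJ/min
Q = ΔH = -6868.9 kJ/min = -114.48 kW
Heat removed = 412.13 MJ/h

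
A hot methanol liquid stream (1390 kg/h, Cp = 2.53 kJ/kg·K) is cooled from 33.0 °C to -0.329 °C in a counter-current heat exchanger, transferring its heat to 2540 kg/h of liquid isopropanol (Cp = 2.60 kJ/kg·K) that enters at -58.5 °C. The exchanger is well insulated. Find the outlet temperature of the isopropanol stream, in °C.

T_c,out = -40.8 °C

Heat released by hot stream: Q = 1390 × 2.53 × (33.0 − -0.329) = 117210 kJ/h
Energy balance on cold side (adiabatic exchanger): Q = ṁ_c·Cp_c·(T_c,out − T_c,in)
T_c,out = -58.5 + 117210/(2540 × 2.60) = -40.752 °C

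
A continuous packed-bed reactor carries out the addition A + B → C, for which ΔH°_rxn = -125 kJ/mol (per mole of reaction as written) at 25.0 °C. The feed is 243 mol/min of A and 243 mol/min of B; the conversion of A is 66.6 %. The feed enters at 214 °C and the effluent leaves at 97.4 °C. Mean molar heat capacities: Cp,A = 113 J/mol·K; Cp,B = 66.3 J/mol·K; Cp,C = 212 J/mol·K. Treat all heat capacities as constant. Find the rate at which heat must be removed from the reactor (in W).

Extent of reaction ξ = 0.666 × 243 = 161.84 mol/min
Reaction term: ξ·ΔH°_rxn = 161.84 × -125 = -20230 kJ/min
Sensible, feed 214→25 °C: -8234.7 kJ/min
Outlet flows (mol/min): A 81.162, B 81.162, C 161.84
Sensible, products 25→97.4 °C: 3537.6 kJ/min
Q = ΔH = -24927 kJ/min = -415.45 kW
Heat removed = 415450 W

Q_out = 415000 W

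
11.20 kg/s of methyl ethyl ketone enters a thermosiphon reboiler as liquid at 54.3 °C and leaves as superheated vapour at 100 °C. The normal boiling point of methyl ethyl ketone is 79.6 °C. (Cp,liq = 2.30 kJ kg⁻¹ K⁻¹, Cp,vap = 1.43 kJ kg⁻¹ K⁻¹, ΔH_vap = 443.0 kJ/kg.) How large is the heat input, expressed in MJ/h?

liquid 54.3→79.6 °C: 58.19 kJ/kg
vaporisation at 79.6 °C: 443 kJ/kg
vapour 79.6→100 °C: 29.172 kJ/kg
Δh = 58.19 + 443 + 29.172 = 530.36 kJ/kg
Q = ṁ·Δh = 11.20 kg/s × 530.36 kJ/kg = 5940.1 kJ/s
|Q| = 5940.1 kW = 21384 MJ/h

Q = 21400 MJ/h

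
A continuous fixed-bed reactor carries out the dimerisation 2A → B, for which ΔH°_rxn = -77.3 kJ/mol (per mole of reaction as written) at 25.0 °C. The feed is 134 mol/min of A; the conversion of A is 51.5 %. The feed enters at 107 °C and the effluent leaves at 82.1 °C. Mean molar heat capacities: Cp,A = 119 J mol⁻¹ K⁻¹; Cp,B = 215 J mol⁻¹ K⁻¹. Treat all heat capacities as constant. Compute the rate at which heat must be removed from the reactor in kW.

Q_out = 51.8 kW

Extent of reaction ξ = 0.515 × 134 / 2 = 34.505 mol/min
Reaction term: ξ·ΔH°_rxn = 34.505 × -77.3 = -2667.2 kJ/min
Sensible, feed 107→25 °C: -1307.6 kJ/min
Outlet flows (mol/min): A 64.99, B 34.505
Sensible, products 25→82.1 °C: 865.2 kJ/min
Q = ΔH = -3109.6 kJ/min = -51.827 kW
Heat removed = 51.827 kW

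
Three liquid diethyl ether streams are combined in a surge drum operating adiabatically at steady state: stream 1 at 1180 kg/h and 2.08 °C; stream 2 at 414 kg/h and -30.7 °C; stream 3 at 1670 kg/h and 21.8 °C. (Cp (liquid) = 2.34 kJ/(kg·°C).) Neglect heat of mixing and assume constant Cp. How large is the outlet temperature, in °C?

T_out = 8.01 °C

No heat crosses the boundary, so H_out = H_in.
Σ ṁᵢCp,ᵢTᵢ = 1180×2.34×2.08 + 414×2.34×-30.7 + 1670×2.34×21.8 = 61192
Σ ṁᵢCp,ᵢ = 1180×2.34 + 414×2.34 + 1670×2.34 = 7637.8
T_out = 61192 / 7637.8 = 8.0118 °C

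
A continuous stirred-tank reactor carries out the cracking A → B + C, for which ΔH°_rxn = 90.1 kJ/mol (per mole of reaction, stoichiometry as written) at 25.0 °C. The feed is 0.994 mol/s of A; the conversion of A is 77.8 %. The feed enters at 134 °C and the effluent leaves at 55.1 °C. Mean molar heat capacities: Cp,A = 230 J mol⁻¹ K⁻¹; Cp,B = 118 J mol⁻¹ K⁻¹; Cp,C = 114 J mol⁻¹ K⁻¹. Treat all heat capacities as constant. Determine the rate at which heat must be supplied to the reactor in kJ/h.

Q_in = 186000 kJ/h

Extent of reaction ξ = 0.778 × 0.994 = 0.77333 mol/s
Reaction term: ξ·ΔH°_rxn = 0.77333 × 90.1 = 69.677 kJ/s
Sensible, feed 134→25 °C: -24.92 kJ/s
Outlet flows (mol/s): A 0.22067, B 0.77333, C 0.77333
Sensible, products 25→55.1 °C: 6.928 kJ/s
Q = ΔH = 51.686 kJ/s = 51.686 kW
Heat supplied = 186070 kJ/h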